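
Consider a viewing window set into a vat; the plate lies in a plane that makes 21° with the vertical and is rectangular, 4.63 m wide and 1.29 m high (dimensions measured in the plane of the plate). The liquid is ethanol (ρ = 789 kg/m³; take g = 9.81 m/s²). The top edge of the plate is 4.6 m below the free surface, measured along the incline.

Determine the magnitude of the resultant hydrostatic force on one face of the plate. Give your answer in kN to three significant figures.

γ = ρg = 789 × 9.81 / 1000 = 7.74009 kN/m³.
The plate makes 21° with the vertical, i.e. θ = 90° − 21° = 69° to the horizontal. Measuring y along the incline from the free-surface line, vertical depth h = y·sinθ with sinθ = 0.933580.
The centroid lies 1.29/2 = 0.645 m below the top edge, so y_c = 4.6 + 0.645 = 5.245 m and h_c = 5.245 × 0.933580 = 4.89663 m.
A = 4.63 × 1.29 = 5.9727 m².
Resultant F = γ·h_c·A = 7.74009 × 4.89663 × 5.9727 = 226.367 kN.

F ≈ 226 kN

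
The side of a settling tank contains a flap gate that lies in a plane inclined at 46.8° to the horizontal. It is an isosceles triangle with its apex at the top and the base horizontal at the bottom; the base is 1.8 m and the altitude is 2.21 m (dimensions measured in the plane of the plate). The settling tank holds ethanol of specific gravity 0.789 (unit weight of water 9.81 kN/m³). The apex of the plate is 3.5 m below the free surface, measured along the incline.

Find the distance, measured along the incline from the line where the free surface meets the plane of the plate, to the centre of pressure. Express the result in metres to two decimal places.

y_p = 5.03 m

γ = 0.789 × 9.81 = 7.74009 kN/m³.
Let θ = 46.8° be the plate's angle to the horizontal; measure y along the incline from where the plane meets the free surface. Vertical depth h = y·sinθ with sinθ = 0.728969.
With the apex up, the centroid sits 2h/3 = 2 × 2.21/3 = 1.47333 m below the apex, so y_c = 3.5 + 1.47333 = 4.97333 m and h_c = 4.97333 × 0.728969 = 3.6254 m.
A = ½ × 1.8 × 2.21 = 1.989 m².
Resultant F = γ·h_c·A = 7.74009 × 3.6254 × 1.989 = 55.8132 kN.
I_c = b·h³/36 = 1.8 × 2.21³/36 = 0.539693 m⁴.
Centre of pressure: y_p = y_c + I_c/(y_c·A) = 4.97333 + 0.539693/(4.97333 × 1.989) = 4.97333 + 0.0545588 = 5.02789 m along the plane.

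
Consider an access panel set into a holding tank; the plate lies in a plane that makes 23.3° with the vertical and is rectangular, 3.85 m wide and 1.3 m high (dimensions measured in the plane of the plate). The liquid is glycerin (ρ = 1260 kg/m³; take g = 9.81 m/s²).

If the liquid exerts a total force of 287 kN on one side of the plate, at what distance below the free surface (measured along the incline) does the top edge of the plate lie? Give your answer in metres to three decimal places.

γ = ρg = 1260 × 9.81 / 1000 = 12.3606 kN/m³.
A = 3.85 × 1.3 = 5.005 m².
From F = γ·h_c·A, the centroid depth is h_c = 287/(12.3606 × 5.005) = 4.63915 m.
The plate makes 23.3° with the vertical, i.e. θ = 90° − 23.3° = 66.7° to the horizontal. Measuring y along the incline from the free-surface line, vertical depth h = y·sinθ with sinθ = 0.918446.
Along the incline, y_c = h_c/sinθ = 4.63915/0.918446 = 5.05109 m.
The centroid lies 1.3/2 = 0.65 m below the top edge, so the top edge sits at y_top = 5.05109 − 0.65 = 4.40109 m along the incline.

y_top ≈ 4.401 m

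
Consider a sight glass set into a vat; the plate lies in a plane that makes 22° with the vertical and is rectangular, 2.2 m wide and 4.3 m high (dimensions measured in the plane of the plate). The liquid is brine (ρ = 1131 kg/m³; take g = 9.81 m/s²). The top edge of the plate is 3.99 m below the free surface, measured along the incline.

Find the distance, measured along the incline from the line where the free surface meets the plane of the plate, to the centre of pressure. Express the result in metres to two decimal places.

γ = ρg = 1131 × 9.81 / 1000 = 11.09511 kN/m³.
The plate makes 22° with the vertical, i.e. θ = 90° − 22° = 68° to the horizontal. Measuring y along the incline from the free-surface line, vertical depth h = y·sinθ with sinθ = 0.927184.
The centroid lies 4.3/2 = 2.15 m below the top edge, so y_c = 3.99 + 2.15 = 6.14 m and h_c = 6.14 × 0.927184 = 5.69291 m.
A = 2.2 × 4.3 = 9.46 m².
Resultant F = γ·h_c·A = 11.09511 × 5.69291 × 9.46 = 597.526 kN.
I_c = b·h³/12 = 2.2 × 4.3³/12 = 14.5763 m⁴.
Centre of pressure: y_p = y_c + I_c/(y_c·A) = 6.14 + 14.5763/(6.14 × 9.46) = 6.14 + 0.25095 = 6.39095 m along the plane.

y_p = 6.39 m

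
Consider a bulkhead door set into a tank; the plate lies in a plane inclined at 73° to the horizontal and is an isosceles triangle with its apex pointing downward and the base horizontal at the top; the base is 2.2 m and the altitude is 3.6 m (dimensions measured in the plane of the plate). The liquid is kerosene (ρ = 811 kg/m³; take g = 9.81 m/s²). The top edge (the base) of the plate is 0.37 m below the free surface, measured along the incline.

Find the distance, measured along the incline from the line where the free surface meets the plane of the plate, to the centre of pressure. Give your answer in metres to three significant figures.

y_p = 2.03 m

γ = ρg = 811 × 9.81 / 1000 = 7.95591 kN/m³.
Let θ = 73° be the plate's angle to the horizontal; measure y along the incline from where the plane meets the free surface. Vertical depth h = y·sinθ with sinθ = 0.956305.
With the apex down, the centroid sits h/3 = 3.6/3 = 1.2 m below the base (the top edge), so y_c = 0.37 + 1.2 = 1.57 m and h_c = 1.57 × 0.956305 = 1.5014 m.
A = ½ × 2.2 × 3.6 = 3.96 m².
Resultant F = γ·h_c·A = 7.95591 × 1.5014 × 3.96 = 47.3022 kN.
I_c = b·h³/36 = 2.2 × 3.6³/36 = 2.8512 m⁴.
Centre of pressure: y_p = y_c + I_c/(y_c·A) = 1.57 + 2.8512/(1.57 × 3.96) = 1.57 + 0.458599 = 2.0286 m along the plane.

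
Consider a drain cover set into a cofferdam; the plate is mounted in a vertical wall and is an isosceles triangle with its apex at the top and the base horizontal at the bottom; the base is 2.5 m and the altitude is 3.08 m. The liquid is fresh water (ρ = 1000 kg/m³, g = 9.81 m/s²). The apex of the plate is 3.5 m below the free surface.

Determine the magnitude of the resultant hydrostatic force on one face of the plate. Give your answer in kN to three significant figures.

F ≈ 210 kN

γ = ρg = 1000 × 9.81 = 9810 N/m³ = 9.81 kN/m³.
With the apex up, the centroid sits 2h/3 = 2 × 3.08/3 = 2.05333 m below the apex, so the centroid depth is h_c = 3.5 + 2.05333 = 5.55333 m.
A = ½ × 2.5 × 3.08 = 3.85 m².
Resultant F = γ·h_c·A = 9.81 × 5.55333 × 3.85 = 209.741 kN.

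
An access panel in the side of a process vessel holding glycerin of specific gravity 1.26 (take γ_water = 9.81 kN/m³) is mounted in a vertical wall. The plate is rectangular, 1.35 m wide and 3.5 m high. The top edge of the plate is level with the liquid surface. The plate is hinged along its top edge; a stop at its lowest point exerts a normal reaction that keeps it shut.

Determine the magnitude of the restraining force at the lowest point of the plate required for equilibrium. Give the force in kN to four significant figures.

P ≈ 68.14 kN

γ = 1.26 × 9.81 = 12.3606 kN/m³.
The centroid lies 3.5/2 = 1.75 m below the top edge, so the centroid depth is h_c = 1.75 m.
A = 1.35 × 3.5 = 4.725 m².
Resultant F = γ·h_c·A = 12.3606 × 1.75 × 4.725 = 102.207 kN.
I_c = b·h³/12 = 1.35 × 3.5³/12 = 4.82344 m⁴.
Centre of pressure: y_p = y_c + I_c/(y_c·A) = 1.75 + 4.82344/(1.75 × 4.725) = 1.75 + 0.583334 = 2.33333 m along the plane.
The resultant acts 1.75 + 0.583334 = 2.33333 m (along the plate) below the hinge at the top edge, so the moment about the hinge is M = F × 2.33333 = 102.207 × 2.33333 = 238.483 kN·m.
A normal force at the bottom, 3.5 m from the hinge, must supply this moment: P = 238.483/3.5 = 68.138 kN.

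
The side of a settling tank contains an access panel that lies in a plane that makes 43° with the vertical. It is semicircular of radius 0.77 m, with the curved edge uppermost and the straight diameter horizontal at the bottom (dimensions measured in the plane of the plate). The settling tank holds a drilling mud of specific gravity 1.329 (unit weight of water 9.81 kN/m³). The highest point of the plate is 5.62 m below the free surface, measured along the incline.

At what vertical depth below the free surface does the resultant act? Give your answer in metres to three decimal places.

γ = 1.329 × 9.81 = 13.03749 kN/m³.
The plate makes 43° with the vertical, i.e. θ = 90° − 43° = 47° to the horizontal. Measuring y along the incline from the free-surface line, vertical depth h = y·sinθ with sinθ = 0.731354.
The centroid lies 4r/(3π) = 0.326798 m above the diameter, so r − 4r/(3π) = 0.77 − 0.326798 = 0.443202 m below the topmost point, so y_c = 5.62 + 0.443202 = 6.0632 m and h_c = 6.0632 × 0.731354 = 4.43435 m.
A = πr²/2 = π × 0.77²/2 = 0.931325 m².
Resultant F = γ·h_c·A = 13.03749 × 4.43435 × 0.931325 = 53.8425 kN.
I_c = (π/8 − 8/(9π))·r⁴ = 0.109757 × 0.77⁴ = 0.0385829 m⁴.
Centre of pressure: y_p = y_c + I_c/(y_c·A) = 6.0632 + 0.0385829/(6.0632 × 0.931325) = 6.0632 + 0.00683269 = 6.07003 m along the plane.
Vertically, h_p = y_p·sinθ = 6.07003 × 0.731354 = 4.43934 m.

h_p = 4.439 m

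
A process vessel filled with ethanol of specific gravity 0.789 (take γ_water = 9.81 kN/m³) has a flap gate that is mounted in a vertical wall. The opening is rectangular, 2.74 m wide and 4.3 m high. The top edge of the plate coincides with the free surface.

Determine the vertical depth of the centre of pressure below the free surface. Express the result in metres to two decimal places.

h_p = 2.87 m

γ = 0.789 × 9.81 = 7.74009 kN/m³.
The centroid lies 4.3/2 = 2.15 m below the top edge, so the centroid depth is h_c = 2.15 m.
A = 2.74 × 4.3 = 11.782 m².
Resultant F = γ·h_c·A = 7.74009 × 2.15 × 11.782 = 196.067 kN.
I_c = b·h³/12 = 2.74 × 4.3³/12 = 18.1541 m⁴.
Centre of pressure: y_p = y_c + I_c/(y_c·A) = 2.15 + 18.1541/(2.15 × 11.782) = 2.15 + 0.716667 = 2.86667 m along the plane.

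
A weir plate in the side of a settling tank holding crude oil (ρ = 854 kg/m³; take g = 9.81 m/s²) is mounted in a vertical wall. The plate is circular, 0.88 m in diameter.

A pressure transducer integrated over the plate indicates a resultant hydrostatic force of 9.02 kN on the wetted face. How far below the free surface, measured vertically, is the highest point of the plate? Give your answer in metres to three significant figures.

d_top ≈ 1.33 m

γ = ρg = 854 × 9.81 / 1000 = 8.37774 kN/m³.
A = π(0.44)² = 0.608212 m².
From F = γ·h_c·A, the centroid depth is h_c = 9.02/(8.37774 × 0.608212) = 1.77021 m.
The centroid is at the centre, 0.44 m below the top of the plate, so the highest point sits at h_top = 1.77021 − 0.44 = 1.33021 m below the surface.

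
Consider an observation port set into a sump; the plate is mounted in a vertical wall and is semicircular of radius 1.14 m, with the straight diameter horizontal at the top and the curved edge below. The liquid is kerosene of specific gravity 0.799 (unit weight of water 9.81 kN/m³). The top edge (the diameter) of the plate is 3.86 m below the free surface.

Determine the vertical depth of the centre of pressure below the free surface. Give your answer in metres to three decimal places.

h_p = 4.365 m

γ = 0.799 × 9.81 = 7.83819 kN/m³.
The centroid of a semicircle lies 4r/(3π) = 0.483831 m from the diameter, here below the top edge, so the centroid depth is h_c = 3.86 + 0.483831 = 4.34383 m.
A = πr²/2 = π × 1.14²/2 = 2.04141 m².
Resultant F = γ·h_c·A = 7.83819 × 4.34383 × 2.04141 = 69.5054 kN.
I_c = (π/8 − 8/(9π))·r⁴ = 0.109757 × 1.14⁴ = 0.185375 m⁴.
Centre of pressure: y_p = y_c + I_c/(y_c·A) = 4.34383 + 0.185375/(4.34383 × 2.04141) = 4.34383 + 0.0209049 = 4.36473 m along the plane.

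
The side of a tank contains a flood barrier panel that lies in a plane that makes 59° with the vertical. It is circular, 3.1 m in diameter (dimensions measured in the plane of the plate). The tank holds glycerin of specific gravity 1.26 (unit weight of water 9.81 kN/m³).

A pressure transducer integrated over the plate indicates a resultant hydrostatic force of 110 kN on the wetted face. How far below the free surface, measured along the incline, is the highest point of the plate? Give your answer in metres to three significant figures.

γ = 1.26 × 9.81 = 12.3606 kN/m³.
A = π(1.55)² = 7.54768 m².
From F = γ·h_c·A, the centroid depth is h_c = 110/(12.3606 × 7.54768) = 1.17907 m.
The plate makes 59° with the vertical, i.e. θ = 90° − 59° = 31° to the horizontal. Measuring y along the incline from the free-surface line, vertical depth h = y·sinθ with sinθ = 0.515038.
Along the incline, y_c = h_c/sinθ = 1.17907/0.515038 = 2.28929 m.
The centroid is at the centre, 1.55 m below the top of the plate, so the highest point sits at y_top = 2.28929 − 1.55 = 0.73929 m along the incline.

y_top ≈ 0.739 m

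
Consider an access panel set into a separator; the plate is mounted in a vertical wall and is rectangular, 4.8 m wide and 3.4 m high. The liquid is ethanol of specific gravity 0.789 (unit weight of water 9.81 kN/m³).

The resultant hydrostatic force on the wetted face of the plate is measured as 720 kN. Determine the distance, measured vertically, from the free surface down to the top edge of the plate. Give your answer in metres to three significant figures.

d_top ≈ 4.00 m

γ = 0.789 × 9.81 = 7.74009 kN/m³.
A = 4.8 × 3.4 = 16.32 m².
From F = γ·h_c·A, the centroid depth is h_c = 720/(7.74009 × 16.32) = 5.69989 m.
The centroid lies 3.4/2 = 1.7 m below the top edge, so the top edge sits at h_top = 5.69989 − 1.7 = 3.99989 m below the surface.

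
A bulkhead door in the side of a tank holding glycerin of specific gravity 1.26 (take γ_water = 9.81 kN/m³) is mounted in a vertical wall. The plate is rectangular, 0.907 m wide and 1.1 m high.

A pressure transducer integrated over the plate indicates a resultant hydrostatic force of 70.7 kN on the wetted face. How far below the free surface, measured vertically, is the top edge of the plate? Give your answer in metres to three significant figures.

d_top ≈ 5.18 m

γ = 1.26 × 9.81 = 12.3606 kN/m³.
A = 0.907 × 1.1 = 0.9977 m².
From F = γ·h_c·A, the centroid depth is h_c = 70.7/(12.3606 × 0.9977) = 5.73297 m.
The centroid lies 1.1/2 = 0.55 m below the top edge, so the top edge sits at h_top = 5.73297 − 0.55 = 5.18297 m below the surface.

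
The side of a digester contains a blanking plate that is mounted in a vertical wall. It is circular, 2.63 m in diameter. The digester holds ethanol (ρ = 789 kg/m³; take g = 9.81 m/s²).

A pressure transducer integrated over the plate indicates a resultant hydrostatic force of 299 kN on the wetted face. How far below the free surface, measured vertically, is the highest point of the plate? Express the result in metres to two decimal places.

d_top ≈ 5.80 m

γ = ρg = 789 × 9.81 / 1000 = 7.74009 kN/m³.
A = π(1.315)² = 5.43252 m².
From F = γ·h_c·A, the centroid depth is h_c = 299/(7.74009 × 5.43252) = 7.11089 m.
The centroid is at the centre, 1.315 m below the top of the plate, so the highest point sits at h_top = 7.11089 − 1.315 = 5.79589 m below the surface.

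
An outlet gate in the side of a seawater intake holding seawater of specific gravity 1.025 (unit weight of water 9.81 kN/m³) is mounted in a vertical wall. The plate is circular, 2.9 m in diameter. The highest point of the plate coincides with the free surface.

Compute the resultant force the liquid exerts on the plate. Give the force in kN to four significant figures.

F ≈ 96.30 kN

γ = 1.025 × 9.81 = 10.05525 kN/m³.
The centroid is at the centre, 1.45 m below the top of the plate, so the centroid depth is h_c = 1.45 m.
A = π(1.45)² = 6.6052 m².
Resultant F = γ·h_c·A = 10.05525 × 1.45 × 6.6052 = 96.3046 kN.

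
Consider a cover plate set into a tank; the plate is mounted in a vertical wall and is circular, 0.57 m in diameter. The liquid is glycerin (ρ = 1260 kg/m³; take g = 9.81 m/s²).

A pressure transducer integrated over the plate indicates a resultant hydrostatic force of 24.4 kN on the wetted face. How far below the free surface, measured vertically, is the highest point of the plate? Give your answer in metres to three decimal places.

γ = ρg = 1260 × 9.81 / 1000 = 12.3606 kN/m³.
A = π(0.285)² = 0.255176 m².
From F = γ·h_c·A, the centroid depth is h_c = 24.4/(12.3606 × 0.255176) = 7.73589 m.
The centroid is at the centre, 0.285 m below the top of the plate, so the highest point sits at h_top = 7.73589 − 0.285 = 7.45089 m below the surface.

d_top ≈ 7.451 m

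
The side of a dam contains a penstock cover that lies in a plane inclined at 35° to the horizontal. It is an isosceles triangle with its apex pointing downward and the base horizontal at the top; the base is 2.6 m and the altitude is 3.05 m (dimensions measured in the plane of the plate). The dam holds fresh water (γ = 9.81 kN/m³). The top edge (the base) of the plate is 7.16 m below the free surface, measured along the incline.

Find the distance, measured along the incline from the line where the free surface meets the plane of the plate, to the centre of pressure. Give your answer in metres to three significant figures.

γ = 9.81 kN/m³.
Let θ = 35° be the plate's angle to the horizontal; measure y along the incline from where the plane meets the free surface. Vertical depth h = y·sinθ with sinθ = 0.573576.
With the apex down, the centroid sits h/3 = 3.05/3 = 1.01667 m below the base (the top edge), so y_c = 7.16 + 1.01667 = 8.17667 m and h_c = 8.17667 × 0.573576 = 4.68994 m.
A = ½ × 2.6 × 3.05 = 3.965 m².
Resultant F = γ·h_c·A = 9.81 × 4.68994 × 3.965 = 182.423 kN.
I_c = b·h³/36 = 2.6 × 3.05³/36 = 2.04913 m⁴.
Centre of pressure: y_p = y_c + I_c/(y_c·A) = 8.17667 + 2.04913/(8.17667 × 3.965) = 8.17667 + 0.0632048 = 8.23987 m along the plane.

y_p = 8.24 m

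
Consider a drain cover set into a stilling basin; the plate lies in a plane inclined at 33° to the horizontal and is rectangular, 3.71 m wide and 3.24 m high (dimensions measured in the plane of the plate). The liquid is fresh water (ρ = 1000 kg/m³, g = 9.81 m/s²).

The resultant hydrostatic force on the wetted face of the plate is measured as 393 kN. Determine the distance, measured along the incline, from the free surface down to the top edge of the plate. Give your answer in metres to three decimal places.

γ = ρg = 1000 × 9.81 = 9810 N/m³ = 9.81 kN/m³.
A = 3.71 × 3.24 = 12.0204 m².
From F = γ·h_c·A, the centroid depth is h_c = 393/(9.81 × 12.0204) = 3.33276 m.
Let θ = 33° be the plate's angle to the horizontal; measure y along the incline from where the plane meets the free surface. Vertical depth h = y·sinθ with sinθ = 0.544639.
Along the incline, y_c = h_c/sinθ = 3.33276/0.544639 = 6.11921 m.
The centroid lies 3.24/2 = 1.62 m below the top edge, so the top edge sits at y_top = 6.11921 − 1.62 = 4.49921 m along the incline.

y_top ≈ 4.499 m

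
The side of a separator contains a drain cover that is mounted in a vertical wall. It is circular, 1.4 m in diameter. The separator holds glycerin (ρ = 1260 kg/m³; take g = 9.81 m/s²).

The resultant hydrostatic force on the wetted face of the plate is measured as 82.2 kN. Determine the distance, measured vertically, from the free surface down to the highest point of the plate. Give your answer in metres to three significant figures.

γ = ρg = 1260 × 9.81 / 1000 = 12.3606 kN/m³.
A = π(0.7)² = 1.53938 m².
From F = γ·h_c·A, the centroid depth is h_c = 82.2/(12.3606 × 1.53938) = 4.32003 m.
The centroid is at the centre, 0.7 m below the top of the plate, so the highest point sits at h_top = 4.32003 − 0.7 = 3.62003 m below the surface.

d_top ≈ 3.62 m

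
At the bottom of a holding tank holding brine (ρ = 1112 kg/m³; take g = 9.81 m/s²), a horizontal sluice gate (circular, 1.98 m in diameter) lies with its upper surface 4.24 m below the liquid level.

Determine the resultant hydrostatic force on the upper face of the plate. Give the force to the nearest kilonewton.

F ≈ 142 kN

γ = ρg = 1112 × 9.81 / 1000 = 10.90872 kN/m³.
The plate is horizontal, so pressure is uniform at p = γ·h = 10.90872 × 4.24 = 46.253 kN/m².
A = π(0.99)² = 3.07907 m².
F = p·A = 46.253 × 3.07907 = 142.416 kN.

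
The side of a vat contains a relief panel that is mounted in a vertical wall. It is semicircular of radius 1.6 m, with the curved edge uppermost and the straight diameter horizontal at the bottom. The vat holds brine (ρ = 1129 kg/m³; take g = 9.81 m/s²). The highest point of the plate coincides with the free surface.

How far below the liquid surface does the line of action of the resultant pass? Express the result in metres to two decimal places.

γ = ρg = 1129 × 9.81 / 1000 = 11.07549 kN/m³.
The centroid lies 4r/(3π) = 0.679061 m above the diameter, so r − 4r/(3π) = 1.6 − 0.679061 = 0.920939 m below the topmost point, so the centroid depth is h_c = 0.920939 m.
A = πr²/2 = π × 1.6²/2 = 4.02124 m².
Resultant F = γ·h_c·A = 11.07549 × 0.920939 × 4.02124 = 41.016 kN.
I_c = (π/8 − 8/(9π))·r⁴ = 0.109757 × 1.6⁴ = 0.719303 m⁴.
Centre of pressure: y_p = y_c + I_c/(y_c·A) = 0.920939 + 0.719303/(0.920939 × 4.02124) = 0.920939 + 0.194232 = 1.11517 m along the plane.

h_p = 1.12 m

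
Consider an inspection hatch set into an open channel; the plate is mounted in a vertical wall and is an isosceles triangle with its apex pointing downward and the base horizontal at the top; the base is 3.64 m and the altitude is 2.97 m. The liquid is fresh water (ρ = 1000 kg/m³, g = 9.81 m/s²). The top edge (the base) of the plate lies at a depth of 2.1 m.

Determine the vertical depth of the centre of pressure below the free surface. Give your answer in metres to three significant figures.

γ = ρg = 1000 × 9.81 = 9810 N/m³ = 9.81 kN/m³.
With the apex down, the centroid sits h/3 = 2.97/3 = 0.99 m below the base (the top edge), so the centroid depth is h_c = 2.1 + 0.99 = 3.09 m.
A = ½ × 3.64 × 2.97 = 5.4054 m².
Resultant F = γ·h_c·A = 9.81 × 3.09 × 5.4054 = 163.853 kN.
I_c = b·h³/36 = 3.64 × 2.97³/36 = 2.64892 m⁴.
Centre of pressure: y_p = y_c + I_c/(y_c·A) = 3.09 + 2.64892/(3.09 × 5.4054) = 3.09 + 0.158592 = 3.24859 m along the plane.

h_p = 3.25 m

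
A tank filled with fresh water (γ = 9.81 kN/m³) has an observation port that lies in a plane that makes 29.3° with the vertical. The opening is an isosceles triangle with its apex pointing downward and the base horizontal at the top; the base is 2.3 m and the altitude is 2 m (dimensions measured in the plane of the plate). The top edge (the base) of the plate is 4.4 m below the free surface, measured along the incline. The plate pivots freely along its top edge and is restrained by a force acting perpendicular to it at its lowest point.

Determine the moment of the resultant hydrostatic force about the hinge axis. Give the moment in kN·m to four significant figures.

M ≈ 70.84 kN·m

γ = 9.81 kN/m³.
The plate makes 29.3° with the vertical, i.e. θ = 90° − 29.3° = 60.7° to the horizontal. Measuring y along the incline from the free-surface line, vertical depth h = y·sinθ with sinθ = 0.872069.
With the apex down, the centroid sits h/3 = 2/3 = 0.666667 m below the base (the top edge), so y_c = 4.4 + 0.666667 = 5.06667 m and h_c = 5.06667 × 0.872069 = 4.41849 m.
A = ½ × 2.3 × 2 = 2.3 m².
Resultant F = γ·h_c·A = 9.81 × 4.41849 × 2.3 = 99.6944 kN.
I_c = b·h³/36 = 2.3 × 2³/36 = 0.511111 m⁴.
Centre of pressure: y_p = y_c + I_c/(y_c·A) = 5.06667 + 0.511111/(5.06667 × 2.3) = 5.06667 + 0.0438596 = 5.11053 m along the plane.
The resultant acts 0.666667 + 0.0438596 = 0.710527 m (along the plate) below the hinge at the top edge, so the moment about the hinge is M = F × 0.710527 = 99.6944 × 0.710527 = 70.8356 kN·m.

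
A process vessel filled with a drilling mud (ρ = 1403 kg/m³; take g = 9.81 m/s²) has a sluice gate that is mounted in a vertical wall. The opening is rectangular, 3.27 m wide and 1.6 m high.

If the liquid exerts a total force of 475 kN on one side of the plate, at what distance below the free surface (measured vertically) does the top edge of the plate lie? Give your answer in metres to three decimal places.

d_top ≈ 5.796 m

γ = ρg = 1403 × 9.81 / 1000 = 13.76343 kN/m³.
A = 3.27 × 1.6 = 5.232 m².
From F = γ·h_c·A, the centroid depth is h_c = 475/(13.76343 × 5.232) = 6.59628 m.
The centroid lies 1.6/2 = 0.8 m below the top edge, so the top edge sits at h_top = 6.59628 − 0.8 = 5.79628 m below the surface.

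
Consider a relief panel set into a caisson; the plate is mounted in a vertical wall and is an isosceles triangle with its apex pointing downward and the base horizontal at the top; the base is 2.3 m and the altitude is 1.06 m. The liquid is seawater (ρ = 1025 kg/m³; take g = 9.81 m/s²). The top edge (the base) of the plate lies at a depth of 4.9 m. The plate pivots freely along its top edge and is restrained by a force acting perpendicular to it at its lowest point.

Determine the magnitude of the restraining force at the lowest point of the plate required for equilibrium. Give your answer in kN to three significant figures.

P ≈ 22.2 kN

γ = ρg = 1025 × 9.81 / 1000 = 10.05525 kN/m³.
With the apex down, the centroid sits h/3 = 1.06/3 = 0.353333 m below the base (the top edge), so the centroid depth is h_c = 4.9 + 0.353333 = 5.25333 m.
A = ½ × 2.3 × 1.06 = 1.219 m².
Resultant F = γ·h_c·A = 10.05525 × 5.25333 × 1.219 = 64.3919 kN.
I_c = b·h³/36 = 2.3 × 1.06³/36 = 0.0760927 m⁴.
Centre of pressure: y_p = y_c + I_c/(y_c·A) = 5.25333 + 0.0760927/(5.25333 × 1.219) = 5.25333 + 0.0118824 = 5.26521 m along the plane.
The resultant acts 0.353333 + 0.0118824 = 0.365215 m (along the plate) below the hinge at the top edge, so the moment about the hinge is M = F × 0.365215 = 64.3919 × 0.365215 = 23.5169 kN·m.
A normal force at the bottom, 1.06 m from the hinge, must supply this moment: P = 23.5169/1.06 = 22.1858 kN.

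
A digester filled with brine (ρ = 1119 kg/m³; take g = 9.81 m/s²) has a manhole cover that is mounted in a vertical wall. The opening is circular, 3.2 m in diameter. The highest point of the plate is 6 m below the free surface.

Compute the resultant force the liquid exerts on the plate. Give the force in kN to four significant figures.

γ = ρg = 1119 × 9.81 / 1000 = 10.97739 kN/m³.
The centroid is at the centre, 1.6 m below the top of the plate, so the centroid depth is h_c = 6 + 1.6 = 7.6 m.
A = π(1.6)² = 8.04248 m².
Resultant F = γ·h_c·A = 10.97739 × 7.6 × 8.04248 = 670.969 kN.

F ≈ 671.0 kN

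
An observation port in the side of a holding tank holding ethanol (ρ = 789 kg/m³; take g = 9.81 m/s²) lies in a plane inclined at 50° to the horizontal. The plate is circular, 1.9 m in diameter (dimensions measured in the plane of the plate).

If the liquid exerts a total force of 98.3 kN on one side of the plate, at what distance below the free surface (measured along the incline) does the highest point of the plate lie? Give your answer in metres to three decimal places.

y_top ≈ 4.897 m

γ = ρg = 789 × 9.81 / 1000 = 7.74009 kN/m³.
A = π(0.95)² = 2.83529 m².
From F = γ·h_c·A, the centroid depth is h_c = 98.3/(7.74009 × 2.83529) = 4.4793 m.
Let θ = 50° be the plate's angle to the horizontal; measure y along the incline from where the plane meets the free surface. Vertical depth h = y·sinθ with sinθ = 0.766044.
Along the incline, y_c = h_c/sinθ = 4.4793/0.766044 = 5.84731 m.
The centroid is at the centre, 0.95 m below the top of the plate, so the highest point sits at y_top = 5.84731 − 0.95 = 4.89731 m along the incline.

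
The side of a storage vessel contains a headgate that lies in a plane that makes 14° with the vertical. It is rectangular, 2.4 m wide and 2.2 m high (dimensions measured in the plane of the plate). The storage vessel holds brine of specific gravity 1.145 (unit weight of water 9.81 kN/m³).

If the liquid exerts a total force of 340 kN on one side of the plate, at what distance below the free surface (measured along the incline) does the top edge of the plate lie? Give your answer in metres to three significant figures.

y_top ≈ 4.81 m

γ = 1.145 × 9.81 = 11.23245 kN/m³.
A = 2.4 × 2.2 = 5.28 m².
From F = γ·h_c·A, the centroid depth is h_c = 340/(11.23245 × 5.28) = 5.73285 m.
The plate makes 14° with the vertical, i.e. θ = 90° − 14° = 76° to the horizontal. Measuring y along the incline from the free-surface line, vertical depth h = y·sinθ with sinθ = 0.970296.
Along the incline, y_c = h_c/sinθ = 5.73285/0.970296 = 5.90835 m.
The centroid lies 2.2/2 = 1.1 m below the top edge, so the top edge sits at y_top = 5.90835 − 1.1 = 4.80835 m along the incline.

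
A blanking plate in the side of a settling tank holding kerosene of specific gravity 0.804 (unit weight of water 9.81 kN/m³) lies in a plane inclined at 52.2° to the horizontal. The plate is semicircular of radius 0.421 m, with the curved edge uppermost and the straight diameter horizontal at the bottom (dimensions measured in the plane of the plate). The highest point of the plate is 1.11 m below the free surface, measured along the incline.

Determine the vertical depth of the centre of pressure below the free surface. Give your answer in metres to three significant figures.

h_p = 1.08 m

γ = 0.804 × 9.81 = 7.88724 kN/m³.
Let θ = 52.2° be the plate's angle to the horizontal; measure y along the incline from where the plane meets the free surface. Vertical depth h = y·sinθ with sinθ = 0.790155.
The centroid lies 4r/(3π) = 0.178678 m above the diameter, so r − 4r/(3π) = 0.421 − 0.178678 = 0.242322 m below the topmost point, so y_c = 1.11 + 0.242322 = 1.35232 m and h_c = 1.35232 × 0.790155 = 1.06854 m.
A = πr²/2 = π × 0.421²/2 = 0.27841 m².
Resultant F = γ·h_c·A = 7.88724 × 1.06854 × 0.27841 = 2.34639 kN.
I_c = (π/8 − 8/(9π))·r⁴ = 0.109757 × 0.421⁴ = 0.00344795 m⁴.
Centre of pressure: y_p = y_c + I_c/(y_c·A) = 1.35232 + 0.00344795/(1.35232 × 0.27841) = 1.35232 + 0.00915792 = 1.36148 m along the plane.
Vertically, h_p = y_p·sinθ = 1.36148 × 0.790155 = 1.07578 m.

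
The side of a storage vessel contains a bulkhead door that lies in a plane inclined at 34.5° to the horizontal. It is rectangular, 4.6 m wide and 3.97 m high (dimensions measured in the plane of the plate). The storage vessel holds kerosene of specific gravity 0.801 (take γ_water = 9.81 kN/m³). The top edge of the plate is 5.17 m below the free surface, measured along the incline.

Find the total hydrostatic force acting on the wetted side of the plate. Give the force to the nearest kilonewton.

F ≈ 582 kN

γ = 0.801 × 9.81 = 7.85781 kN/m³.
Let θ = 34.5° be the plate's angle to the horizontal; measure y along the incline from where the plane meets the free surface. Vertical depth h = y·sinθ with sinθ = 0.566406.
The centroid lies 3.97/2 = 1.985 m below the top edge, so y_c = 5.17 + 1.985 = 7.155 m and h_c = 7.155 × 0.566406 = 4.05263 m.
A = 4.6 × 3.97 = 18.262 m².
Resultant F = γ·h_c·A = 7.85781 × 4.05263 × 18.262 = 581.55 kN.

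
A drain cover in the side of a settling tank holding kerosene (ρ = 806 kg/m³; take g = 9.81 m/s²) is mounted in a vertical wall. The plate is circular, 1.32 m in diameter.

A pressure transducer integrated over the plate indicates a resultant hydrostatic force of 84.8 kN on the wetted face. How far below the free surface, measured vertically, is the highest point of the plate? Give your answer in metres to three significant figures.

d_top ≈ 7.18 m

γ = ρg = 806 × 9.81 / 1000 = 7.90686 kN/m³.
A = π(0.66)² = 1.36848 m².
From F = γ·h_c·A, the centroid depth is h_c = 84.8/(7.90686 × 1.36848) = 7.83706 m.
The centroid is at the centre, 0.66 m below the top of the plate, so the highest point sits at h_top = 7.83706 − 0.66 = 7.17706 m below the surface.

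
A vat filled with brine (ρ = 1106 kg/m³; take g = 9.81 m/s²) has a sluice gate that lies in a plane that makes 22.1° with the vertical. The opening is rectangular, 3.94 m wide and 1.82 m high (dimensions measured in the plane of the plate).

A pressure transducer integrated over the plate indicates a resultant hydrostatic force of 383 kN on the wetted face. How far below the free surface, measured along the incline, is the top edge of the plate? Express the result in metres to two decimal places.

γ = ρg = 1106 × 9.81 / 1000 = 10.84986 kN/m³.
A = 3.94 × 1.82 = 7.1708 m².
From F = γ·h_c·A, the centroid depth is h_c = 383/(10.84986 × 7.1708) = 4.92274 m.
The plate makes 22.1° with the vertical, i.e. θ = 90° − 22.1° = 67.9° to the horizontal. Measuring y along the incline from the free-surface line, vertical depth h = y·sinθ with sinθ = 0.926529.
Along the incline, y_c = h_c/sinθ = 4.92274/0.926529 = 5.3131 m.
The centroid lies 1.82/2 = 0.91 m below the top edge, so the top edge sits at y_top = 5.3131 − 0.91 = 4.4031 m along the incline.

y_top ≈ 4.40 m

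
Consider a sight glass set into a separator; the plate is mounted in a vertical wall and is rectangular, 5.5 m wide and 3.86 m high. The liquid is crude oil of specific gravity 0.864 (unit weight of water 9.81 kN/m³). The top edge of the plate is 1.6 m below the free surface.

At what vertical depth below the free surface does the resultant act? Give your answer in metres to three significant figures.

γ = 0.864 × 9.81 = 8.47584 kN/m³.
The centroid lies 3.86/2 = 1.93 m below the top edge, so the centroid depth is h_c = 1.6 + 1.93 = 3.53 m.
A = 5.5 × 3.86 = 21.23 m².
Resultant F = γ·h_c·A = 8.47584 × 3.53 × 21.23 = 635.196 kN.
I_c = b·h³/12 = 5.5 × 3.86³/12 = 26.3599 m⁴.
Centre of pressure: y_p = y_c + I_c/(y_c·A) = 3.53 + 26.3599/(3.53 × 21.23) = 3.53 + 0.351738 = 3.88174 m along the plane.

h_p = 3.88 m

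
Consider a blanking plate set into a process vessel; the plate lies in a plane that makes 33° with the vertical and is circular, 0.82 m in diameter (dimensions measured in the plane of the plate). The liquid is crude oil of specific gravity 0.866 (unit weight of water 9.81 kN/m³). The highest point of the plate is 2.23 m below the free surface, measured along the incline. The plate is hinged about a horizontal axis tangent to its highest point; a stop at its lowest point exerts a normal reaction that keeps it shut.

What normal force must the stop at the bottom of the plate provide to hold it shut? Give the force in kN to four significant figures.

P ≈ 5.160 kN

γ = 0.866 × 9.81 = 8.49546 kN/m³.
The plate makes 33° with the vertical, i.e. θ = 90° − 33° = 57° to the horizontal. Measuring y along the incline from the free-surface line, vertical depth h = y·sinθ with sinθ = 0.838671.
The centroid is at the centre, 0.41 m below the top of the plate, so y_c = 2.23 + 0.41 = 2.64 m and h_c = 2.64 × 0.838671 = 2.21409 m.
A = π(0.41)² = 0.528102 m².
Resultant F = γ·h_c·A = 8.49546 × 2.21409 × 0.528102 = 9.93345 kN.
I_c = πr⁴/4 = π × 0.41⁴/4 = 0.0221935 m⁴.
Centre of pressure: y_p = y_c + I_c/(y_c·A) = 2.64 + 0.0221935/(2.64 × 0.528102) = 2.64 + 0.0159186 = 2.65592 m along the plane.
The resultant acts 0.41 + 0.0159186 = 0.425919 m (along the plate) below the hinge at the top edge, so the moment about the hinge is M = F × 0.425919 = 9.93345 × 0.425919 = 4.23085 kN·m.
A normal force at the bottom, 0.82 m from the hinge, must supply this moment: P = 4.23085/0.82 = 5.15957 kN.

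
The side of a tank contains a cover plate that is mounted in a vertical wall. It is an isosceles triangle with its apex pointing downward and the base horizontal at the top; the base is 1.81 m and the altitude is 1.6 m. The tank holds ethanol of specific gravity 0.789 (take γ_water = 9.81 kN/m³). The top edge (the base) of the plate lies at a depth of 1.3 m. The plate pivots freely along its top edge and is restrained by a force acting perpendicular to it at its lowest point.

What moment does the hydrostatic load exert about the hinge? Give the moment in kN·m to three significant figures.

M ≈ 12.6 kN·m

γ = 0.789 × 9.81 = 7.74009 kN/m³.
With the apex down, the centroid sits h/3 = 1.6/3 = 0.533333 m below the base (the top edge), so the centroid depth is h_c = 1.3 + 0.533333 = 1.83333 m.
A = ½ × 1.81 × 1.6 = 1.448 m².
Resultant F = γ·h_c·A = 7.74009 × 1.83333 × 1.448 = 20.5473 kN.
I_c = b·h³/36 = 1.81 × 1.6³/36 = 0.205938 m⁴.
Centre of pressure: y_p = y_c + I_c/(y_c·A) = 1.83333 + 0.205938/(1.83333 × 1.448) = 1.83333 + 0.077576 = 1.91091 m along the plane.
The resultant acts 0.533333 + 0.077576 = 0.610909 m (along the plate) below the hinge at the top edge, so the moment about the hinge is M = F × 0.610909 = 20.5473 × 0.610909 = 12.5525 kN·m.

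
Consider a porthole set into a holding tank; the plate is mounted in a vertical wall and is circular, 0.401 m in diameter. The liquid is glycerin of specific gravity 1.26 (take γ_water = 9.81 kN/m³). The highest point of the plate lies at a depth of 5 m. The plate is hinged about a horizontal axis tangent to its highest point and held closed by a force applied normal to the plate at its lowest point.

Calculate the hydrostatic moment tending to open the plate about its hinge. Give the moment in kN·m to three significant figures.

γ = 1.26 × 9.81 = 12.3606 kN/m³.
The centroid is at the centre, 0.2005 m below the top of the plate, so the centroid depth is h_c = 5 + 0.2005 = 5.2005 m.
A = π(0.2005)² = 0.126293 m².
Resultant F = γ·h_c·A = 12.3606 × 5.2005 × 0.126293 = 8.11828 kN.
I_c = πr⁴/4 = π × 0.2005⁴/4 = 0.00126925 m⁴.
Centre of pressure: y_p = y_c + I_c/(y_c·A) = 5.2005 + 0.00126925/(5.2005 × 0.126293) = 5.2005 + 0.00193251 = 5.20243 m along the plane.
The resultant acts 0.2005 + 0.00193251 = 0.202433 m (along the plate) below the hinge at the top edge, so the moment about the hinge is M = F × 0.202433 = 8.11828 × 0.202433 = 1.64341 kN·m.

M ≈ 1.64 kN·m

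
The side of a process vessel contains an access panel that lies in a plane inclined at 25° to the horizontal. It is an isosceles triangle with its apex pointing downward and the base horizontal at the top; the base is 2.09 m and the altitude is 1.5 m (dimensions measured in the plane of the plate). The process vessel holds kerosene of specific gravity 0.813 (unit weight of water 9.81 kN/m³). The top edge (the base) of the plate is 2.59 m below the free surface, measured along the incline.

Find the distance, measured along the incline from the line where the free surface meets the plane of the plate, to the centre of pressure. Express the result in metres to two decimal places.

y_p = 3.13 m

γ = 0.813 × 9.81 = 7.97553 kN/m³.
Let θ = 25° be the plate's angle to the horizontal; measure y along the incline from where the plane meets the free surface. Vertical depth h = y·sinθ with sinθ = 0.422618.
With the apex down, the centroid sits h/3 = 1.5/3 = 0.5 m below the base (the top edge), so y_c = 2.59 + 0.5 = 3.09 m and h_c = 3.09 × 0.422618 = 1.30589 m.
A = ½ × 2.09 × 1.5 = 1.5675 m².
Resultant F = γ·h_c·A = 7.97553 × 1.30589 × 1.5675 = 16.3258 kN.
I_c = b·h³/36 = 2.09 × 1.5³/36 = 0.195937 m⁴.
Centre of pressure: y_p = y_c + I_c/(y_c·A) = 3.09 + 0.195937/(3.09 × 1.5675) = 3.09 + 0.040453 = 3.13045 m along the plane.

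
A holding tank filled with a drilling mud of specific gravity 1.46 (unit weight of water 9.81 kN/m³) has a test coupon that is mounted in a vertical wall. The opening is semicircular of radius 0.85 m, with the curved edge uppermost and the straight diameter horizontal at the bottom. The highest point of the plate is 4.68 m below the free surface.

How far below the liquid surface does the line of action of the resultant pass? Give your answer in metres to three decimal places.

γ = 1.46 × 9.81 = 14.3226 kN/m³.
The centroid lies 4r/(3π) = 0.360751 m above the diameter, so r − 4r/(3π) = 0.85 − 0.360751 = 0.489249 m below the topmost point, so the centroid depth is h_c = 4.68 + 0.489249 = 5.16925 m.
A = πr²/2 = π × 0.85²/2 = 1.1349 m².
Resultant F = γ·h_c·A = 14.3226 × 5.16925 × 1.1349 = 84.0247 kN.
I_c = (π/8 − 8/(9π))·r⁴ = 0.109757 × 0.85⁴ = 0.0572938 m⁴.
Centre of pressure: y_p = y_c + I_c/(y_c·A) = 5.16925 + 0.0572938/(5.16925 × 1.1349) = 5.16925 + 0.00976613 = 5.17902 m along the plane.

h_p = 5.179 m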